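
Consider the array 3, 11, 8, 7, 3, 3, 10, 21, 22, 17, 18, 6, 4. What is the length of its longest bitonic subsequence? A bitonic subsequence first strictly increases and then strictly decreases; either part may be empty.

8

One longest bitonic subsequence is 3, 8, 10, 21, 22, 18, 6, 4 (positions 1,3,7,8,9,11,12,13): it rises to 22 then falls. Length 8 is optimal.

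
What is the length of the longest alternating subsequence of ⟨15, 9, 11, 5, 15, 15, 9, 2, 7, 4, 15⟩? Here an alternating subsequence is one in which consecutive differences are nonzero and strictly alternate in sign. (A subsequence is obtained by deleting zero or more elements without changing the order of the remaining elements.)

9

A longest alternating subsequence is 15, 9, 11, 5, 15, 2, 7, 4, 15 (positions 1,2,3,4,5,8,9,10,11); its 8 consecutive differences strictly alternate in sign, and length 9 is optimal.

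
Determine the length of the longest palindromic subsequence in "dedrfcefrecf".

Using dp[i][j] = 2 + dp[i+1][j−1] if the ends match, else max(dp[i+1][j], dp[i][j−1]):
dp[1][12] = 7. A witness is fcerecf at positions 5,6,7,9,10,11,12.

7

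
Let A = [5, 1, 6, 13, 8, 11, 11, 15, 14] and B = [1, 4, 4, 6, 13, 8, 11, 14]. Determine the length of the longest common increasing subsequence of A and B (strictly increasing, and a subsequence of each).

5

For each value that appears in both, track the longest common increasing run ending there.
The best achievable length is 5; one witness is 1, 6, 8, 11, 14 (A-positions 2,3,5,6,9, B-positions 1,4,6,7,8).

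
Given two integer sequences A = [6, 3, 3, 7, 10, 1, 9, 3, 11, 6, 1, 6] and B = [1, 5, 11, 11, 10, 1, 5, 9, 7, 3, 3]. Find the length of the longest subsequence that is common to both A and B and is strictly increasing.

For each value that appears in both, track the longest common increasing run ending there.
The best achievable length is 2; one witness is 1, 11 (A-positions 6,9, B-positions 1,3).

2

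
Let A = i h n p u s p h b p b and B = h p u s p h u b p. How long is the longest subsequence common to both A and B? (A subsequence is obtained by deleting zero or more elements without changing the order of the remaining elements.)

8

Backtracking the LCS table gives one alignment: h (A2,B1) → p (A4,B2) → u (A5,B3) → s (A6,B4) → p (A7,B5) → h (A8,B6) → b (A9,B8) → p (A10,B9).
So the longest common subsequence has length 8.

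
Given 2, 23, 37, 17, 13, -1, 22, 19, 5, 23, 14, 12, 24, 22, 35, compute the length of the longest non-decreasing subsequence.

6

Scanning left to right, the best length ending at each element is: 2→1, 23→2, 37→3, 17→2, 13→2, -1→1, 22→3, 19→3, 5→2, 23→4, 14→3, 12→3, 24→5, 22→4, 35→6.
So the longest non-decreasing subsequence has length 6, e.g. 2, 17, 22, 23, 24, 35.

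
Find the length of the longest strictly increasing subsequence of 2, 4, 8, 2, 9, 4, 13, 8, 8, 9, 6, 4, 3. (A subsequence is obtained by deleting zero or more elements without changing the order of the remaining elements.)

Let dp[i] be the longest increasing subsequence ending at position i. Then dp = [1, 2, 3, 1, 4, 2, 5, 3, 3, 4, 3, 2, 2].
The maximum is 5; one witness is 2, 4, 8, 9, 13 at positions 1,2,3,5,7.

5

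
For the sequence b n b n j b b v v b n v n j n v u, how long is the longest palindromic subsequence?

Using dp[i][j] = 2 + dp[i+1][j−1] if the ends match, else max(dp[i+1][j], dp[i][j−1]):
dp[1][17] = 8. A witness is njbvvbjn at positions 4,5,7,8,9,10,14,15.

8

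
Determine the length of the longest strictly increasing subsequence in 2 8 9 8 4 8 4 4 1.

Scanning left to right, the best length ending at each element is: 2→1, 8→2, 9→3, 8→2, 4→2, 8→3, 4→2, 4→2, 1→1.
So the longest increasing subsequence has length 3, e.g. 2, 8, 9.

3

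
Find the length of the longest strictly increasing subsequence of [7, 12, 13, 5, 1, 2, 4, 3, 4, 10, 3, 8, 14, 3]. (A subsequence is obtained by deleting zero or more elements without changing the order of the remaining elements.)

6

Let dp[i] be the longest increasing subsequence ending at position i. Then dp = [1, 2, 3, 1, 1, 2, 3, 3, 4, 5, 3, 5, 6, 3].
The maximum is 6; one witness is 1, 2, 3, 4, 10, 14 at positions 5,6,8,9,10,13.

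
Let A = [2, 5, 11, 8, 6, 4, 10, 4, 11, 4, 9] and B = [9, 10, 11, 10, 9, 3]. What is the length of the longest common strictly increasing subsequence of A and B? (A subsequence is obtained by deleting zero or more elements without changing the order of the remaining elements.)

A longest common strictly increasing subsequence is 10, 11 (length 2); it appears in order in both A and B, and no longer such subsequence exists.

2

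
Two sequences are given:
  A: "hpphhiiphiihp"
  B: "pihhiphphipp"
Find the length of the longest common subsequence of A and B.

8

Backtracking the LCS table gives one alignment: p (A2,B1) → h (A4,B3) → h (A5,B4) → i (A6,B5) → p (A8,B8) → h (A9,B9) → i (A10,B10) → p (A13,B12).
So the longest common subsequence has length 8.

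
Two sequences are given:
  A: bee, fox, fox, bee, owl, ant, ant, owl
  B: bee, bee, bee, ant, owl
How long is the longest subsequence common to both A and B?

4

A longest common subsequence is bee, bee, ant, owl (length 4); the LCS DP confirms no longer common subsequence exists.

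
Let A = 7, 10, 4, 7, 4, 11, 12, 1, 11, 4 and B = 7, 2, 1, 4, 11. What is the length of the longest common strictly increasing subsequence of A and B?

For each value that appears in both, track the longest common increasing run ending there.
The best achievable length is 2; one witness is 1, 4 (A-positions 8,10, B-positions 3,4).

2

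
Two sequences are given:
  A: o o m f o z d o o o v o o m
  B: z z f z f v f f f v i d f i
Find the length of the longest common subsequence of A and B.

A longest common subsequence is fzd (length 3); the LCS DP confirms no longer common subsequence exists.

3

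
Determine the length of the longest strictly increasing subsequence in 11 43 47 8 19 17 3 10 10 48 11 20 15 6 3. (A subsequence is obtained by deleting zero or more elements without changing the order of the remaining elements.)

4

Let dp[i] be the longest increasing subsequence ending at position i. Then dp = [1, 2, 3, 1, 2, 2, 1, 2, 2, 4, 3, 4, 4, 2, 1].
The maximum is 4; one witness is 11, 43, 47, 48 at positions 1,2,3,10.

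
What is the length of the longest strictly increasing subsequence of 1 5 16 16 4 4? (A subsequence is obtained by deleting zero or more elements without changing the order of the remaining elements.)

3

Scanning left to right, the best length ending at each element is: 1→1, 5→2, 16→3, 16→3, 4→2, 4→2.
So the longest increasing subsequence has length 3, e.g. 1, 5, 16.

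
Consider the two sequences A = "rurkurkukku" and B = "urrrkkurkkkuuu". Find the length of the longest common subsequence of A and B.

9

A longest common subsequence is rrkurkkku (length 9); the LCS DP confirms no longer common subsequence exists.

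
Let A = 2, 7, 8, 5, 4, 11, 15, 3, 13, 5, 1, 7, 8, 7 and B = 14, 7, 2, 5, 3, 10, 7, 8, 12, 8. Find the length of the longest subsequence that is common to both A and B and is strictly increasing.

For each value that appears in both, track the longest common increasing run ending there.
The best achievable length is 4; one witness is 2, 5, 7, 8 (A-positions 1,4,12,13, B-positions 3,4,7,8).

4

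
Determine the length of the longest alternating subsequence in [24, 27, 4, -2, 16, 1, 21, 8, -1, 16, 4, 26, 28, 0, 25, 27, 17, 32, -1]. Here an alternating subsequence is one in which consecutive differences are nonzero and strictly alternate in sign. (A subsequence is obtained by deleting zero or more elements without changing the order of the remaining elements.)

15

Track the best alternating length ending on an up-step vs a down-step at each position: up/down = 1/1, 2/1, 1/3, 1/3, 4/3, 4/5, 6/3, 6/7, 4/7, 8/7, 8/9, 10/3, 10/1, 8/11, 12/11, 12/11, 12/13, 14/1, 4/15.
The maximum over both is 15; one such subsequence is 24, 27, 4, 16, 1, 21, 8, 16, 4, 26, 0, 25, 17, 32, -1.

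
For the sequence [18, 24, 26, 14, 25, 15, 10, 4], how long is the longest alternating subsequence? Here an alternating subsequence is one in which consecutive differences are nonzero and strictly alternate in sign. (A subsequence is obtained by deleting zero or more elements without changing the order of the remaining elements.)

Track the best alternating length ending on an up-step vs a down-step at each position: up/down = 1/1, 2/1, 2/1, 1/3, 4/3, 4/5, 1/5, 1/5.
The maximum over both is 5; one such subsequence is 18, 24, 14, 25, 15.

5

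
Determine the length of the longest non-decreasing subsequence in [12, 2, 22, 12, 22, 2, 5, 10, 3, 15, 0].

5

Scanning left to right, the best length ending at each element is: 12→1, 2→1, 22→2, 12→2, 22→3, 2→2, 5→3, 10→4, 3→3, 15→5, 0→1.
So the longest non-decreasing subsequence has length 5, e.g. 2, 2, 5, 10, 15.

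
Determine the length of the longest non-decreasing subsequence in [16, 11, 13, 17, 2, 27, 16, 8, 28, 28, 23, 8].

Let dp[i] be the longest non-decreasing subsequence ending at position i. Then dp = [1, 1, 2, 3, 1, 4, 3, 2, 5, 6, 4, 3].
The maximum is 6; one witness is 11, 13, 17, 27, 28, 28 at positions 2,3,4,6,9,10.

6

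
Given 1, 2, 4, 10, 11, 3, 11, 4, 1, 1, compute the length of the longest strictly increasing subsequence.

Scanning left to right, the best length ending at each element is: 1→1, 2→2, 4→3, 10→4, 11→5, 3→3, 11→5, 4→4, 1→1, 1→1.
So the longest increasing subsequence has length 5, e.g. 1, 2, 4, 10, 11.

5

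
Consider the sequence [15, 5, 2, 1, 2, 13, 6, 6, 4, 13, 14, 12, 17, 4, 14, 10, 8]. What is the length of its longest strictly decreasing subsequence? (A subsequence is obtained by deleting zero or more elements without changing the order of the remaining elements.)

5

Scanning left to right, the best length ending at each element is: 15→1, 5→2, 2→3, 1→4, 2→3, 13→2, 6→3, 6→3, 4→4, 13→2, 14→2, 12→3, 17→1, 4→4, 14→2, 10→4, 8→5.
So the longest decreasing subsequence has length 5, e.g. 15, 13, 12, 10, 8.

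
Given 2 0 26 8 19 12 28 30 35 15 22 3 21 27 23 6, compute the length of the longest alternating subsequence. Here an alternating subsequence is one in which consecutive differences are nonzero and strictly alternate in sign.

12

Track the best alternating length ending on an up-step vs a down-step at each position: up/down = 1/1, 1/2, 3/1, 3/4, 5/4, 5/6, 7/1, 7/1, 7/1, 7/8, 9/8, 3/10, 11/10, 11/8, 11/12, 11/12.
The maximum over both is 12; one such subsequence is 2, 0, 26, 8, 19, 12, 28, 15, 22, 3, 27, 23.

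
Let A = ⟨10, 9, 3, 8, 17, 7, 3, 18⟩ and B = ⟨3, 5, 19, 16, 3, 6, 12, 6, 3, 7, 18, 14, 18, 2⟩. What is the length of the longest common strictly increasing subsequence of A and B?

3

A longest common strictly increasing subsequence is 3, 7, 18 (length 3); it appears in order in both A and B, and no longer such subsequence exists.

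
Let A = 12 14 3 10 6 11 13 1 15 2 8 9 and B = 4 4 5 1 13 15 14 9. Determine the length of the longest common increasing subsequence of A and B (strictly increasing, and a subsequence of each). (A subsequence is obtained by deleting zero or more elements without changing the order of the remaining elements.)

A longest common strictly increasing subsequence is 1, 15 (length 2); it appears in order in both A and B, and no longer such subsequence exists.

2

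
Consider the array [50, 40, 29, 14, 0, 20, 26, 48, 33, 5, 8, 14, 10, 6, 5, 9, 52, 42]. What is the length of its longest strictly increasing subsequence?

One longest increasing subsequence is 14, 20, 26, 48, 52 (positions 4,6,7,8,17), of length 5; no longer one exists.

5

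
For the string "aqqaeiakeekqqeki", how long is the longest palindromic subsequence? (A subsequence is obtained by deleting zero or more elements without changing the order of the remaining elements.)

Using dp[i][j] = 2 + dp[i+1][j−1] if the ends match, else max(dp[i+1][j], dp[i][j−1]):
dp[1][16] = 8. A witness is ikeqqeki at positions 6,8,9,12,13,14,15,16.

8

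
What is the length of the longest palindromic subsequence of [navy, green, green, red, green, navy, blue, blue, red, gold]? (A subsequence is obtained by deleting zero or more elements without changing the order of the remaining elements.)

One longest palindromic subsequence is navy green red green navy (positions 1,2,4,5,6); it reads the same forward and backward, and the interval DP gives dp[1][10] = 5.

5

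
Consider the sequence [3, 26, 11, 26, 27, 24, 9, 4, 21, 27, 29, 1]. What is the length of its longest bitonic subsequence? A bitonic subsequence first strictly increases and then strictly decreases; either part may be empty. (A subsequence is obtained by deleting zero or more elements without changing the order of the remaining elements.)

Let inc[i] be the LIS ending at i and dec[i] the longest strictly decreasing subsequence starting at i. inc = [1, 2, 2, 3, 4, 3, 2, 2, 3, 4, 5, 1], dec = [2, 5, 4, 5, 5, 4, 3, 2, 2, 2, 2, 1].
max_i inc[i]+dec[i]−1 = 8, with one witness 3, 11, 26, 27, 24, 9, 4, 1.

8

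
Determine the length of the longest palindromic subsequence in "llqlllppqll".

9

One longest palindromic subsequence is llqlllqll (positions 1,2,3,4,5,6,9,10,11); it reads the same forward and backward, and the interval DP gives dp[1][11] = 9.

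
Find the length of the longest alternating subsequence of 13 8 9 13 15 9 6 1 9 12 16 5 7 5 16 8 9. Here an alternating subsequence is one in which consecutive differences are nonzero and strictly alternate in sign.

11

A longest alternating subsequence is 13, 8, 9, 6, 9, 5, 7, 5, 16, 8, 9 (positions 1,2,3,7,9,12,13,14,15,16,17); its 10 consecutive differences strictly alternate in sign, and length 11 is optimal.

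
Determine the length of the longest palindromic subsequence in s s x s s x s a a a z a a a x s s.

13

Using dp[i][j] = 2 + dp[i+1][j−1] if the ends match, else max(dp[i+1][j], dp[i][j−1]):
dp[1][17] = 13. A witness is ssxaaazaaaxss at positions 1,2,3,8,9,10,11,12,13,14,15,16,17.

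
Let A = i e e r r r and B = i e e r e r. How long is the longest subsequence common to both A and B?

5

A longest common subsequence is ieerr (length 5); the LCS DP confirms no longer common subsequence exists.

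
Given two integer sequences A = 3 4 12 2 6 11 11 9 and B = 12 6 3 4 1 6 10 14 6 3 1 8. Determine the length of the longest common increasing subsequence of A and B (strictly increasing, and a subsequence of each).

3

A longest common strictly increasing subsequence is 3, 4, 6 (length 3); it appears in order in both A and B, and no longer such subsequence exists.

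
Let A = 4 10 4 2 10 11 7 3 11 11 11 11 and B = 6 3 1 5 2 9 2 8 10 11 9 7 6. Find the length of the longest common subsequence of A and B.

A longest common subsequence is 2, 10, 11, 7 (length 4); the LCS DP confirms no longer common subsequence exists.

4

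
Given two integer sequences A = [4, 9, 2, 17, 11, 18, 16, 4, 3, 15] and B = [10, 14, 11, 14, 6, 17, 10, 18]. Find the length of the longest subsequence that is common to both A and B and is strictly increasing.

For each value that appears in both, track the longest common increasing run ending there.
The best achievable length is 2; one witness is 11, 18 (A-positions 5,6, B-positions 3,8).

2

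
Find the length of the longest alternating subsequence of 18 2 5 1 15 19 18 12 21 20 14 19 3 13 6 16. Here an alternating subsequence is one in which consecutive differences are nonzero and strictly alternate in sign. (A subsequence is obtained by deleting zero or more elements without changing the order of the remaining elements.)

Track the best alternating length ending on an up-step vs a down-step at each position: up/down = 1/1, 1/2, 3/2, 1/4, 5/2, 5/1, 5/6, 5/6, 7/1, 7/8, 7/8, 9/8, 5/10, 11/10, 11/12, 13/10.
The maximum over both is 13; one such subsequence is 18, 2, 5, 1, 19, 18, 21, 14, 19, 3, 13, 6, 16.

13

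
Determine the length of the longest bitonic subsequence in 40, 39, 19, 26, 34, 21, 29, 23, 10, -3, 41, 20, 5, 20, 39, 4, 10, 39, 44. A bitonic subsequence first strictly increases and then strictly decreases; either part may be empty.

Let inc[i] be the LIS ending at i and dec[i] the longest strictly decreasing subsequence starting at i. inc = [1, 1, 1, 2, 3, 2, 3, 3, 1, 1, 4, 2, 2, 3, 4, 2, 3, 4, 5], dec = [8, 7, 4, 5, 6, 4, 5, 4, 3, 1, 4, 3, 2, 2, 2, 1, 1, 1, 1].
max_i inc[i]+dec[i]−1 = 8, with one witness 40, 39, 34, 29, 23, 20, 5, 4.

8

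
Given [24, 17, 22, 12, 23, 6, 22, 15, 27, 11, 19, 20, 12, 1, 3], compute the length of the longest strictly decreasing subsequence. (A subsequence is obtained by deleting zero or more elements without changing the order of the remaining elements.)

6

Let dp[i] be the longest decreasing subsequence ending at position i. Then dp = [1, 2, 2, 3, 2, 4, 3, 4, 1, 5, 4, 4, 5, 6, 6].
The maximum is 6; one witness is 24, 23, 22, 15, 11, 1 at positions 1,5,7,8,10,14.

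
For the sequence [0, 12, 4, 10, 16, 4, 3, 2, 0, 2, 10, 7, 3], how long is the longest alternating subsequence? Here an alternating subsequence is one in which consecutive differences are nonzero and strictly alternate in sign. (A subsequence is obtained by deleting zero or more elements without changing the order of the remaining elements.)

A longest alternating subsequence is 0, 12, 4, 10, 4, 10, 7 (positions 1,2,3,4,6,11,12); its 6 consecutive differences strictly alternate in sign, and length 7 is optimal.

7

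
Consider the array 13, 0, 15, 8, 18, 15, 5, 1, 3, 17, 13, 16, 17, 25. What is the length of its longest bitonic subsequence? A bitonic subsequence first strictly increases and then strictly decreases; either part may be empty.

7

One longest bitonic subsequence is 0, 1, 3, 13, 16, 17, 25 (positions 2,8,9,11,12,13,14): it rises to 25 then falls. Length 7 is optimal.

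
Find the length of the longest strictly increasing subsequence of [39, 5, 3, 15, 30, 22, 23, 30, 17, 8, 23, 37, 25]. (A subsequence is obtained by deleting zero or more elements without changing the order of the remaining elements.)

6

Scanning left to right, the best length ending at each element is: 39→1, 5→1, 3→1, 15→2, 30→3, 22→3, 23→4, 30→5, 17→3, 8→2, 23→4, 37→6, 25→5.
So the longest increasing subsequence has length 6, e.g. 5, 15, 22, 23, 30, 37.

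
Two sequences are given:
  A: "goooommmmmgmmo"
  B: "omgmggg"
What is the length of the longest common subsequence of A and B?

4

A longest common subsequence is ommg (length 4); the LCS DP confirms no longer common subsequence exists.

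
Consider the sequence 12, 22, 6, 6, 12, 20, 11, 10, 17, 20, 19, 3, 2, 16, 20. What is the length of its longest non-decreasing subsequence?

One longest non-decreasing subsequence is 6, 6, 12, 20, 20, 20 (positions 3,4,5,6,10,15), of length 6; no longer one exists.

6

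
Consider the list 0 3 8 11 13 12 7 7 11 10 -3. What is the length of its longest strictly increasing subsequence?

5

One longest increasing subsequence is 0, 3, 8, 11, 13 (positions 1,2,3,4,5), of length 5; no longer one exists.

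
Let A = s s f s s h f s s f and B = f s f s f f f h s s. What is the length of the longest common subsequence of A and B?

A longest common subsequence is ssfhss (length 6); the LCS DP confirms no longer common subsequence exists.

6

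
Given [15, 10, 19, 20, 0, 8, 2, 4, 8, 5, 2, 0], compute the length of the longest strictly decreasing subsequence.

Let dp[i] be the longest decreasing subsequence ending at position i. Then dp = [1, 2, 1, 1, 3, 3, 4, 4, 3, 4, 5, 6].
The maximum is 6; one witness is 15, 10, 8, 4, 2, 0 at positions 1,2,6,8,11,12.

6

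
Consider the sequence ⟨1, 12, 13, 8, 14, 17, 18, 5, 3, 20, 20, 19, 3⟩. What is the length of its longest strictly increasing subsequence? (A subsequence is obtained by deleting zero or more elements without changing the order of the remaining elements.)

One longest increasing subsequence is 1, 12, 13, 14, 17, 18, 20 (positions 1,2,3,5,6,7,10), of length 7; no longer one exists.

7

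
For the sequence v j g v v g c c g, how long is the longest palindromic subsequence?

One longest palindromic subsequence is gccg (positions 3,7,8,9); it reads the same forward and backward, and the interval DP gives dp[1][9] = 4.

4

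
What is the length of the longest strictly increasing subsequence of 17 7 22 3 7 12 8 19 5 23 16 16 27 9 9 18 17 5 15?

6

Let dp[i] be the longest increasing subsequence ending at position i. Then dp = [1, 1, 2, 1, 2, 3, 3, 4, 2, 5, 4, 4, 6, 4, 4, 5, 5, 2, 5].
The maximum is 6; one witness is 3, 7, 12, 19, 23, 27 at positions 4,5,6,8,10,13.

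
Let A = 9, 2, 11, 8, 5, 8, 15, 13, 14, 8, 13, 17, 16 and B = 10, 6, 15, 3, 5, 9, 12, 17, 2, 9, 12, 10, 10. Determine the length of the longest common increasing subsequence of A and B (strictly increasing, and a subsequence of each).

For each value that appears in both, track the longest common increasing run ending there.
The best achievable length is 2; one witness is 15, 17 (A-positions 7,12, B-positions 3,8).

2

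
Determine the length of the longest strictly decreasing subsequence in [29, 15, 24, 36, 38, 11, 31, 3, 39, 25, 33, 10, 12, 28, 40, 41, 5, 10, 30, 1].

6

Let dp[i] be the longest decreasing subsequence ending at position i. Then dp = [1, 2, 2, 1, 1, 3, 2, 4, 1, 3, 2, 4, 4, 3, 1, 1, 5, 5, 3, 6].
The maximum is 6; one witness is 29, 15, 11, 10, 5, 1 at positions 1,2,6,12,17,20.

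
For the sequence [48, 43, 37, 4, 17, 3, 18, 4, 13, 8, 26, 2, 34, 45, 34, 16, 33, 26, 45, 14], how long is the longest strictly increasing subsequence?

Scanning left to right, the best length ending at each element is: 48→1, 43→1, 37→1, 4→1, 17→2, 3→1, 18→3, 4→2, 13→3, 8→3, 26→4, 2→1, 34→5, 45→6, 34→5, 16→4, 33→5, 26→5, 45→6, 14→4.
So the longest increasing subsequence has length 6, e.g. 4, 17, 18, 26, 34, 45.

6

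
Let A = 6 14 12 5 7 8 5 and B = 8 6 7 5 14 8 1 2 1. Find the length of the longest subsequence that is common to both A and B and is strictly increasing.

3

A longest common strictly increasing subsequence is 6, 7, 8 (length 3); it appears in order in both A and B, and no longer such subsequence exists.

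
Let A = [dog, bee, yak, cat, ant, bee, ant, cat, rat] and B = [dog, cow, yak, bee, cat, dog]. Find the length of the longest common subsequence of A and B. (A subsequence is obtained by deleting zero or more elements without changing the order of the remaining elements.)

4

A longest common subsequence is dog, yak, bee, cat (length 4); the LCS DP confirms no longer common subsequence exists.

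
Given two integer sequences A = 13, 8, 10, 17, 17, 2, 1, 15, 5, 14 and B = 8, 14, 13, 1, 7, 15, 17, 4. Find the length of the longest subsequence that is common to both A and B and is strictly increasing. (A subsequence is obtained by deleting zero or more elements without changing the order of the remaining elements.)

2

For each value that appears in both, track the longest common increasing run ending there.
The best achievable length is 2; one witness is 8, 14 (A-positions 2,10, B-positions 1,2).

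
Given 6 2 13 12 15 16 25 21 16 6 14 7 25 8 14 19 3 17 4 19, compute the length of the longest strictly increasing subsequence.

One longest increasing subsequence is 2, 6, 7, 8, 14, 17, 19 (positions 2,10,12,14,15,18,20), of length 7; no longer one exists.

7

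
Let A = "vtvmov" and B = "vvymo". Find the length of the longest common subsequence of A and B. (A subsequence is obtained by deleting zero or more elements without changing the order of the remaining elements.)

4

Backtracking the LCS table gives one alignment: v (A1,B1) → v (A3,B2) → m (A4,B4) → o (A5,B5).
So the longest common subsequence has length 4.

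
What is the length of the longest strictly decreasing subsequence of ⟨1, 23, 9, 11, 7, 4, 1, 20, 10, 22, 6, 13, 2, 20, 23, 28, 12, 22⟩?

Let dp[i] be the longest decreasing subsequence ending at position i. Then dp = [1, 1, 2, 2, 3, 4, 5, 2, 3, 2, 4, 3, 5, 3, 1, 1, 4, 2].
The maximum is 5; one witness is 23, 9, 7, 4, 1 at positions 2,3,5,6,7.

5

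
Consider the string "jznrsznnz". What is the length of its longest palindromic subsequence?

5

One longest palindromic subsequence is znnnz (positions 2,3,7,8,9); it reads the same forward and backward, and the interval DP gives dp[1][9] = 5.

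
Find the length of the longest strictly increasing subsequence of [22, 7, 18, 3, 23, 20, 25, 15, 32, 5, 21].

5

Let dp[i] be the longest increasing subsequence ending at position i. Then dp = [1, 1, 2, 1, 3, 3, 4, 2, 5, 2, 4].
The maximum is 5; one witness is 7, 18, 23, 25, 32 at positions 2,3,5,7,9.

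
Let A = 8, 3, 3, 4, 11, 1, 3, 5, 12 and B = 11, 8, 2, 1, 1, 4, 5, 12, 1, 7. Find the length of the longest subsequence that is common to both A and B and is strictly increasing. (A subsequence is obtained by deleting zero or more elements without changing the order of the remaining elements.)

A longest common strictly increasing subsequence is 1, 5, 12 (length 3); it appears in order in both A and B, and no longer such subsequence exists.

3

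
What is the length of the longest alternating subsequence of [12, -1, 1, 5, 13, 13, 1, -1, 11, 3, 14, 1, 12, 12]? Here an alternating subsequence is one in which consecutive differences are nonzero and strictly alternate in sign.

A longest alternating subsequence is 12, -1, 5, 1, 11, 3, 14, 1, 12 (positions 1,2,4,7,9,10,11,12,13); its 8 consecutive differences strictly alternate in sign, and length 9 is optimal.

9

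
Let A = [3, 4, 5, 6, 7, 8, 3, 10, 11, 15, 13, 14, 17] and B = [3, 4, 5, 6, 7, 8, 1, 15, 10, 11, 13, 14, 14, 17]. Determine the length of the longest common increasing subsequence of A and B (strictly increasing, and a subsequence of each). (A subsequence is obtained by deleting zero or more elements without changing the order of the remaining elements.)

11

A longest common strictly increasing subsequence is 3, 4, 5, 6, 7, 8, 10, 11, 13, 14, 17 (length 11); it appears in order in both A and B, and no longer such subsequence exists.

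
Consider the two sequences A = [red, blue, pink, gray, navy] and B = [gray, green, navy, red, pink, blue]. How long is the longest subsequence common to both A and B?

2

A longest common subsequence is red, blue (length 2); the LCS DP confirms no longer common subsequence exists.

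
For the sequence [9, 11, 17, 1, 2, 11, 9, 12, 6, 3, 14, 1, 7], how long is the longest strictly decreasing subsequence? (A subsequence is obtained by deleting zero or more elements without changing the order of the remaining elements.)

6

Let dp[i] be the longest decreasing subsequence ending at position i. Then dp = [1, 1, 1, 2, 2, 2, 3, 2, 4, 5, 2, 6, 4].
The maximum is 6; one witness is 17, 11, 9, 6, 3, 1 at positions 3,6,7,9,10,12.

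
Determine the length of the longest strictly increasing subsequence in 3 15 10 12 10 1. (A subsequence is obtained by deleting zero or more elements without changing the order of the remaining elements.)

3

Scanning left to right, the best length ending at each element is: 3→1, 15→2, 10→2, 12→3, 10→2, 1→1.
So the longest increasing subsequence has length 3, e.g. 3, 10, 12.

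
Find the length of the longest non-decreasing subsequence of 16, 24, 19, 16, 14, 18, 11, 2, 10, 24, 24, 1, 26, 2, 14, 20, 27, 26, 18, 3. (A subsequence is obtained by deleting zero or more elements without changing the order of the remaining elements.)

7

One longest non-decreasing subsequence is 16, 16, 18, 24, 24, 26, 27 (positions 1,4,6,10,11,13,17), of length 7; no longer one exists.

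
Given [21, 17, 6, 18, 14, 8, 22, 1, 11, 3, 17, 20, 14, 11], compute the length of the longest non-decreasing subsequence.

One longest non-decreasing subsequence is 6, 8, 11, 17, 20 (positions 3,6,9,11,12), of length 5; no longer one exists.

5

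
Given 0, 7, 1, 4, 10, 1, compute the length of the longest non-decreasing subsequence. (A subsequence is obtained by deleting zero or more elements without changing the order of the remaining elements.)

One longest non-decreasing subsequence is 0, 1, 4, 10 (positions 1,3,4,5), of length 4; no longer one exists.

4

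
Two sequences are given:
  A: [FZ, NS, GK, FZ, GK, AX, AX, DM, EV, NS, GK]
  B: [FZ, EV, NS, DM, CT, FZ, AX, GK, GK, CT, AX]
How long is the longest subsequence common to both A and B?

A longest common subsequence is FZ, NS, GK, GK, AX (length 5); the LCS DP confirms no longer common subsequence exists.

5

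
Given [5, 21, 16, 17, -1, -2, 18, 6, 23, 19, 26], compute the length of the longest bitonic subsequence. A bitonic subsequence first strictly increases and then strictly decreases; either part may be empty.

6

One longest bitonic subsequence is 5, 16, 17, 18, 23, 19 (positions 1,3,4,7,9,10): it rises to 23 then falls. Length 6 is optimal.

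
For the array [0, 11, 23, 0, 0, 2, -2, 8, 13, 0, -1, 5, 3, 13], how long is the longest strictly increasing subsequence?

Let dp[i] be the longest increasing subsequence ending at position i. Then dp = [1, 2, 3, 1, 1, 2, 1, 3, 4, 2, 2, 3, 3, 4].
The maximum is 4; one witness is 0, 2, 8, 13 at positions 1,6,8,9.

4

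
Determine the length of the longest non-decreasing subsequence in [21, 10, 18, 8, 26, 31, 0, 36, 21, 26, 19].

5

Let dp[i] be the longest non-decreasing subsequence ending at position i. Then dp = [1, 1, 2, 1, 3, 4, 1, 5, 3, 4, 3].
The maximum is 5; one witness is 10, 18, 26, 31, 36 at positions 2,3,5,6,8.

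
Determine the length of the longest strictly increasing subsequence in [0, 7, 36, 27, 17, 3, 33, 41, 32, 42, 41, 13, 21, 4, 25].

6

Let dp[i] be the longest increasing subsequence ending at position i. Then dp = [1, 2, 3, 3, 3, 2, 4, 5, 4, 6, 5, 3, 4, 3, 5].
The maximum is 6; one witness is 0, 7, 27, 33, 41, 42 at positions 1,2,4,7,8,10.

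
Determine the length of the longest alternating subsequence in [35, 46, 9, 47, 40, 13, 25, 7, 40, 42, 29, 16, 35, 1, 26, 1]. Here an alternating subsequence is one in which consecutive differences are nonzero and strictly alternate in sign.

13

Track the best alternating length ending on an up-step vs a down-step at each position: up/down = 1/1, 2/1, 1/3, 4/1, 4/5, 4/5, 6/5, 1/7, 8/5, 8/5, 8/9, 8/9, 10/9, 1/11, 12/11, 1/13.
The maximum over both is 13; one such subsequence is 35, 46, 9, 47, 13, 25, 7, 40, 29, 35, 1, 26, 1.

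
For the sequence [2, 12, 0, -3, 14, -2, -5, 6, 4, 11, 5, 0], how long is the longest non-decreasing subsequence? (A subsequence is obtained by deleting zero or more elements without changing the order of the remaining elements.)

4

Let dp[i] be the longest non-decreasing subsequence ending at position i. Then dp = [1, 2, 1, 1, 3, 2, 1, 3, 3, 4, 4, 3].
The maximum is 4; one witness is -3, -2, 6, 11 at positions 4,6,8,10.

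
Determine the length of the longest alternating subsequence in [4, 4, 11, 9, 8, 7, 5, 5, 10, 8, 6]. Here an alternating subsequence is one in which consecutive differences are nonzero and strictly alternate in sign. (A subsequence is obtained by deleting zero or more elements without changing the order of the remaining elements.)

Track the best alternating length ending on an up-step vs a down-step at each position: up/down = 1/1, 1/1, 2/1, 2/3, 2/3, 2/3, 2/3, 2/3, 4/3, 4/5, 4/5.
The maximum over both is 5; one such subsequence is 4, 11, 9, 10, 8.

5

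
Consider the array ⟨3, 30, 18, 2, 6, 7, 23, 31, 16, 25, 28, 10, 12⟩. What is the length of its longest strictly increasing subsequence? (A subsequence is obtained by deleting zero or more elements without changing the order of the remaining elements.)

One longest increasing subsequence is 3, 6, 7, 23, 25, 28 (positions 1,5,6,7,10,11), of length 6; no longer one exists.

6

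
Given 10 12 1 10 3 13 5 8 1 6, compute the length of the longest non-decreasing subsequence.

4

One longest non-decreasing subsequence is 1, 3, 5, 8 (positions 3,5,7,8), of length 4; no longer one exists.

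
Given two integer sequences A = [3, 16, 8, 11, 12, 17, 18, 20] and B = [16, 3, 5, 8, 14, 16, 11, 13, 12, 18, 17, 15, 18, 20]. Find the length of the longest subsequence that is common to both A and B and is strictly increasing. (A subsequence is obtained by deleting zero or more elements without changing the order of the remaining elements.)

A longest common strictly increasing subsequence is 3, 8, 11, 12, 17, 18, 20 (length 7); it appears in order in both A and B, and no longer such subsequence exists.

7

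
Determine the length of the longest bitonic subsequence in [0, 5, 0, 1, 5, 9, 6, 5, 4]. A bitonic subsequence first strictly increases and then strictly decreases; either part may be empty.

7

One longest bitonic subsequence is 0, 1, 5, 9, 6, 5, 4 (positions 1,4,5,6,7,8,9): it rises to 9 then falls. Length 7 is optimal.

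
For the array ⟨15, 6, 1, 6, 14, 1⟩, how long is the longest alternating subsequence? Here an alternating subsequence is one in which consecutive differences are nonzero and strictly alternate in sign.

4

Track the best alternating length ending on an up-step vs a down-step at each position: up/down = 1/1, 1/2, 1/2, 3/2, 3/2, 1/4.
The maximum over both is 4; one such subsequence is 15, 1, 6, 1.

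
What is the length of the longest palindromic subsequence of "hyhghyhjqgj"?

7

One longest palindromic subsequence is hyhghyh (positions 1,2,3,4,5,6,7); it reads the same forward and backward, and the interval DP gives dp[1][11] = 7.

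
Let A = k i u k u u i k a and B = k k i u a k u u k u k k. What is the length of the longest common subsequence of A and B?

7

Backtracking the LCS table gives one alignment: k (A1,B2) → i (A2,B3) → u (A3,B4) → k (A4,B6) → u (A5,B8) → u (A6,B10) → k (A8,B12).
So the longest common subsequence has length 7.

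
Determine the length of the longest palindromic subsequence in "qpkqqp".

4

Using dp[i][j] = 2 + dp[i+1][j−1] if the ends match, else max(dp[i+1][j], dp[i][j−1]):
dp[1][6] = 4. A witness is pqqp at positions 2,4,5,6.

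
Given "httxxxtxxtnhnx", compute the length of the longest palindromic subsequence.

One longest palindromic subsequence is htxxtxxth (positions 1,3,4,5,7,8,9,10,12); it reads the same forward and backward, and the interval DP gives dp[1][14] = 9.

9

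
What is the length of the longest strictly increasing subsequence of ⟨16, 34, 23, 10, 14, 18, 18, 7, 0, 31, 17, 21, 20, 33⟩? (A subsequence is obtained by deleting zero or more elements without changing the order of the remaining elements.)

5

One longest increasing subsequence is 10, 14, 18, 31, 33 (positions 4,5,6,10,14), of length 5; no longer one exists.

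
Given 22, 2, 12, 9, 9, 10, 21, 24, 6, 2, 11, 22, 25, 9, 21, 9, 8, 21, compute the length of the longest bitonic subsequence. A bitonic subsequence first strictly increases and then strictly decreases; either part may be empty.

9

Let inc[i] be the LIS ending at i and dec[i] the longest strictly decreasing subsequence starting at i. inc = [1, 1, 2, 2, 2, 3, 4, 5, 2, 1, 4, 5, 6, 3, 5, 3, 3, 5], dec = [5, 1, 4, 3, 3, 3, 4, 5, 2, 1, 3, 4, 4, 2, 3, 2, 1, 1].
max_i inc[i]+dec[i]−1 = 9, with one witness 2, 9, 10, 21, 24, 22, 21, 9, 8.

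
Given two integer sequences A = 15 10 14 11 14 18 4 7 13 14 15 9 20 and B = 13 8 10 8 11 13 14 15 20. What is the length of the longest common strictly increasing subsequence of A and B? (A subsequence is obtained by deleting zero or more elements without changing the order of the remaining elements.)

For each value that appears in both, track the longest common increasing run ending there.
The best achievable length is 6; one witness is 10, 11, 13, 14, 15, 20 (A-positions 2,4,9,10,11,13, B-positions 3,5,6,7,8,9).

6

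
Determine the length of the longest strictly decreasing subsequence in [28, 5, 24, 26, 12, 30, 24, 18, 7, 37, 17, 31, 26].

5

Scanning left to right, the best length ending at each element is: 28→1, 5→2, 24→2, 26→2, 12→3, 30→1, 24→3, 18→4, 7→5, 37→1, 17→5, 31→2, 26→3.
So the longest decreasing subsequence has length 5, e.g. 28, 26, 24, 18, 7.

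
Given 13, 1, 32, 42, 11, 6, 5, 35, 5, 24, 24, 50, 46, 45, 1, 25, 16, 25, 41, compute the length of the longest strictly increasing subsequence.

Let dp[i] be the longest increasing subsequence ending at position i. Then dp = [1, 1, 2, 3, 2, 2, 2, 3, 2, 3, 3, 4, 4, 4, 1, 4, 3, 4, 5].
The maximum is 5; one witness is 1, 11, 24, 25, 41 at positions 2,5,10,16,19.

5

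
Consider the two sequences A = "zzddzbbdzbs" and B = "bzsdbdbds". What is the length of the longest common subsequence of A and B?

Backtracking the LCS table gives one alignment: z (A1,B2) → d (A3,B4) → d (A4,B6) → b (A7,B7) → d (A8,B8) → s (A11,B9).
So the longest common subsequence has length 6.

6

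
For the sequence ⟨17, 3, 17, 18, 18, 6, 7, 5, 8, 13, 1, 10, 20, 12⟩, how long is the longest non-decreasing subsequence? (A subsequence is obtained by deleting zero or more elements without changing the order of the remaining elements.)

6

Scanning left to right, the best length ending at each element is: 17→1, 3→1, 17→2, 18→3, 18→4, 6→2, 7→3, 5→2, 8→4, 13→5, 1→1, 10→5, 20→6, 12→6.
So the longest non-decreasing subsequence has length 6, e.g. 3, 6, 7, 8, 13, 20.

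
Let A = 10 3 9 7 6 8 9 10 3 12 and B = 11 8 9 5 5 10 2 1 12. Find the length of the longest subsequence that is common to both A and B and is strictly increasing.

4

A longest common strictly increasing subsequence is 8, 9, 10, 12 (length 4); it appears in order in both A and B, and no longer such subsequence exists.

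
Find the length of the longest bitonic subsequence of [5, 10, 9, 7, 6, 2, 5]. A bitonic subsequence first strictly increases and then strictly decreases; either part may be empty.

One longest bitonic subsequence is 5, 10, 9, 7, 6, 5 (positions 1,2,3,4,5,7): it rises to 10 then falls. Length 6 is optimal.

6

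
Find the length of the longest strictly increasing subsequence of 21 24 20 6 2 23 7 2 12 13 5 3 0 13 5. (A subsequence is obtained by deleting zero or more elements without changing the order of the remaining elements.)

Scanning left to right, the best length ending at each element is: 21→1, 24→2, 20→1, 6→1, 2→1, 23→2, 7→2, 2→1, 12→3, 13→4, 5→2, 3→2, 0→1, 13→4, 5→3.
So the longest increasing subsequence has length 4, e.g. 6, 7, 12, 13.

4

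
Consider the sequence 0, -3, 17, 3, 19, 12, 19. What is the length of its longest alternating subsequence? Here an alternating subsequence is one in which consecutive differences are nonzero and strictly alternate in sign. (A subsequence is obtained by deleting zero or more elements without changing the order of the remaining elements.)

Track the best alternating length ending on an up-step vs a down-step at each position: up/down = 1/1, 1/2, 3/1, 3/4, 5/1, 5/6, 7/1.
The maximum over both is 7; one such subsequence is 0, -3, 17, 3, 19, 12, 19.

7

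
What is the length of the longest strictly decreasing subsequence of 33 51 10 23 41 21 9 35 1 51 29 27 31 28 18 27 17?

7

Let dp[i] be the longest decreasing subsequence ending at position i. Then dp = [1, 1, 2, 2, 2, 3, 4, 3, 5, 1, 4, 5, 4, 5, 6, 6, 7].
The maximum is 7; one witness is 51, 41, 35, 29, 27, 18, 17 at positions 2,5,8,11,12,15,17.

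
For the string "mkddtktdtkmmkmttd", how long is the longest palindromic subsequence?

10

One longest palindromic subsequence is dttkmmkttd (positions 3,5,7,10,11,12,13,15,16,17); it reads the same forward and backward, and the interval DP gives dp[1][17] = 10.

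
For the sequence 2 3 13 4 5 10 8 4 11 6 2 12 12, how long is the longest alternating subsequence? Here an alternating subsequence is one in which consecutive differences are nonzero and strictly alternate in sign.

8

A longest alternating subsequence is 2, 13, 4, 10, 8, 11, 6, 12 (positions 1,3,4,6,7,9,10,12); its 7 consecutive differences strictly alternate in sign, and length 8 is optimal.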